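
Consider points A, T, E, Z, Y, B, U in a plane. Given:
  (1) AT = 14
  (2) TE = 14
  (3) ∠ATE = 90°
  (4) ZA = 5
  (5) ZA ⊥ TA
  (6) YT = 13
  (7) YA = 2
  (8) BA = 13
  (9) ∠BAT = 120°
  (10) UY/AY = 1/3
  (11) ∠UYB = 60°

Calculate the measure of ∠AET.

Step 1: By the law of cosines on triangle ETA: EA² = 14² + 14² − 2·14·14·cos(90°) = 392, so EA = 14·√2.
Step 2: By the inverse law of cosines on triangle AET: cos(∠AET) = ((14·√2)² + 14² − 14²) / (2·14·√2·14) = 392/554.37 = 0.7071, so ∠AET = 45°.

Therefore, the measure of angle ∠AET = 45°.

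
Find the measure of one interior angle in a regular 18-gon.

Each interior angle of a regular n-gon is (n - 2) * 180 / n.
For n = 18: (18 - 2) * 180 / 18 = 2880/18 = 160 degrees.

160 degrees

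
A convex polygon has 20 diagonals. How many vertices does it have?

Using d = n(n - 3)/2, we solve 20 = n(n - 3)/2.
So n(n - 3) = 40.
Testing n = 8: 8 * 5 = 40 = 40. Correct.
The polygon has 8 sides.

8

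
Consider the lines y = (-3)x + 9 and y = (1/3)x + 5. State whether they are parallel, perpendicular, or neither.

Slope of line 1: m1 = -3
Slope of line 2: m2 = 1/3
m1 * m2 = -1, so perpendicular.

Perpendicular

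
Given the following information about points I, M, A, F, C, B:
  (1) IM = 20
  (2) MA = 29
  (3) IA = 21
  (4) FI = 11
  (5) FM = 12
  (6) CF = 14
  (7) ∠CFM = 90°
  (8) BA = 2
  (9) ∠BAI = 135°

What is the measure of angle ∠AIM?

Step 1: By the inverse law of cosines on triangle AIM: cos(∠AIM) = (21² + 20² − 29²) / (2·21·20) = 0/840 = 0, so ∠AIM = 90°.

Therefore, the measure of angle ∠AIM = 90°.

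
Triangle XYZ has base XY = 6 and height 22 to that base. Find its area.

A triangle's area is half the area of a rectangle with the same base and height.
Area = (1/2) * 6 * 22 = 66.

66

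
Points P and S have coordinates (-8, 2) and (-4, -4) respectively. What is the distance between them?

d = sqrt((4)^2 + (-6)^2) = sqrt(52) = 2*sqrt(13)

2*sqrt(13)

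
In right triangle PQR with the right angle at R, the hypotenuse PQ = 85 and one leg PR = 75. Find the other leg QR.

QR = sqrt(85^2 - 75^2) = sqrt(1600) = 40

40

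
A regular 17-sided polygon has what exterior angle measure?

Each exterior angle of a regular n-gon is 360 / n.
For n = 17: 360 / 17 = 360/17 degrees.

360/17 degrees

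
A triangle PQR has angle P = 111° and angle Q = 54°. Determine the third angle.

angle R = 180 - 111 - 54 = 15 degrees.

15 degrees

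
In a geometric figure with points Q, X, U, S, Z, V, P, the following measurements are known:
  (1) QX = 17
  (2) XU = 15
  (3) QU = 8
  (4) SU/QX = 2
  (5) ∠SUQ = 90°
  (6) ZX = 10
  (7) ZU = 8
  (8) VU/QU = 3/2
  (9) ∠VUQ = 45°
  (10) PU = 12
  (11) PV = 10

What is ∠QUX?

Step 1: By the inverse law of cosines on triangle QUX: cos(∠QUX) = (8² + 15² − 17²) / (2·8·15) = 0/240 = 0, so ∠QUX = 90°.

Therefore, the measure of angle ∠QUX = 90°.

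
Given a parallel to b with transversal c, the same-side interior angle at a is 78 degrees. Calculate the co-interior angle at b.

Co-interior (same-side interior) angles are between the parallel lines on the same side of the transversal.
Unlike corresponding or alternate interior angles, they are supplementary rather than equal.
So the angle = 180 - 78 = 102 degrees.

102 degrees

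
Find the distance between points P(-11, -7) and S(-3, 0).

d = sqrt((-3 - -11)^2 + (0 - -7)^2)
d = sqrt(8^2 + 7^2)
d = sqrt(64 + 49)
d = sqrt(113)

sqrt(113)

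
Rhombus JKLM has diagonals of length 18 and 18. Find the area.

Area of a rhombus = (d1 * d2) / 2
Area = (18 * 18) / 2
Area = 324 / 2
Area = 162

162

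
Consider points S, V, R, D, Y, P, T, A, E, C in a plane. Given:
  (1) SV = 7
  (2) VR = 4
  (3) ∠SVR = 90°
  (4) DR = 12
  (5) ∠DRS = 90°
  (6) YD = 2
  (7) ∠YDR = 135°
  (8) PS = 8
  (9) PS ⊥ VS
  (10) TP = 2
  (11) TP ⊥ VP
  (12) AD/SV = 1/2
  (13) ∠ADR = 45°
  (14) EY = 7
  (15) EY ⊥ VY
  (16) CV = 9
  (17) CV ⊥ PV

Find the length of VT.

Step 1: By the law of cosines on triangle VSP: VP² = 7² + 8² − 2·7·8·cos(90°) = 113, so VP = √113.
Step 2: By the law of cosines on triangle VPT: VT² = √113² + 2² − 2·√113·2·cos(90°) = 117, so VT = 3·√13.

Therefore, the length of VT = 3·√13.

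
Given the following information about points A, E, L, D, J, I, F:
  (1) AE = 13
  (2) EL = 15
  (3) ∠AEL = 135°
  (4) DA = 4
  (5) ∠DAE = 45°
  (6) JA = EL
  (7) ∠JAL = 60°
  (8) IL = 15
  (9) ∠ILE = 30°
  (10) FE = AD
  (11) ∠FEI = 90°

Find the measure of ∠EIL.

Step 1: By the law of cosines on triangle ILE: IE² = 15² + 15² − 2·15·15·cos(30°) = 60.29, so IE ≈ 7.76.
Step 2: By the inverse law of cosines on triangle EIL: cos(∠EIL) = (7.76² + 15² − 15²) / (2·7.76·15) = 60.29/232.94 = 0.2588, so ∠EIL = 75°.

Therefore, the measure of angle ∠EIL = 75°.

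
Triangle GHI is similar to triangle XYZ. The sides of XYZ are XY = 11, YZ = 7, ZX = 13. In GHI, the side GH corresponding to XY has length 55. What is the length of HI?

Similar triangles have proportional sides. Setting up the proportion:
GH / XY = HI / YZ
55 / 11 = HI / 7
HI = 7 * 55 / 11 = 35.

35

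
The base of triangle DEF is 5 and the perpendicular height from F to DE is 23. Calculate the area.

Area = (1/2)(5)(23) = 115/2

115/2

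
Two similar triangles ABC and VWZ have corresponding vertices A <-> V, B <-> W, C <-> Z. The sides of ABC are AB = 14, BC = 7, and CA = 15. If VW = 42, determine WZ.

Similar triangles have proportional sides. Setting up the proportion:
VW / AB = WZ / BC
42 / 14 = WZ / 7
WZ = 7 * 42 / 14 = 21.

21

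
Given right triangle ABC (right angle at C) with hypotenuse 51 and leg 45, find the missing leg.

By the Pythagorean theorem: BC^2 = AB^2 - AC^2
BC^2 = 51^2 - 45^2 = 2601 - 2025 = 576
BC = sqrt(576) = 24

24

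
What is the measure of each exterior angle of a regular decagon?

Each exterior angle of a regular n-gon is 360 / n.
For n = 10: 360 / 10 = 36 degrees.

36 degrees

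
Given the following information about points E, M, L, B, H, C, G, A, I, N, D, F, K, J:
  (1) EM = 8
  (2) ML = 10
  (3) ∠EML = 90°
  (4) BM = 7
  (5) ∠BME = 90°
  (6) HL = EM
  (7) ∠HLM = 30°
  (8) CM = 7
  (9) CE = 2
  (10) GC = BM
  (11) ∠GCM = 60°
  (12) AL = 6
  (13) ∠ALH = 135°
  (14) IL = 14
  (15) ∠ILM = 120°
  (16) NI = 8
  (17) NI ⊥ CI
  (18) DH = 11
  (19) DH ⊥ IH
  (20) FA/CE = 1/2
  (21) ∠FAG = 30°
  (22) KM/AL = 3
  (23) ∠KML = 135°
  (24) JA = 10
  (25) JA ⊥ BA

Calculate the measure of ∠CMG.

From the given relations: GC = BM = 7.
Step 1: By the law of cosines on triangle MCG: MG² = 7² + 7² − 2·7·7·cos(60°) = 49, so MG = 7.
Step 2: By the inverse law of cosines on triangle CMG: cos(∠CMG) = (7² + 7² − 7²) / (2·7·7) = 49/98 = 0.5, so ∠CMG = 60°.

Therefore, the measure of angle ∠CMG = 60°.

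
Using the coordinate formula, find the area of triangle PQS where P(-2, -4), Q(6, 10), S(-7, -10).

Shoelace: Area = (1/2)|-2(10--10) + 6(-10--4) + -7(-4-10)| = (1/2)(22) = 11

11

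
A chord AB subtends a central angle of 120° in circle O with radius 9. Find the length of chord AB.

Chord length = 2r sin(θ/2)
= 2 × 9 × sin(120°/2)
= 2 × 9 × sin(60°)
= 9*sqrt(3)

9*sqrt(3)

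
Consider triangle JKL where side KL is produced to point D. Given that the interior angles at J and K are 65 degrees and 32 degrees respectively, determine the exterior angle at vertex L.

The interior angle at L is 180 - 65 - 32 = 83 degrees.
The exterior angle and interior angle at L are supplementary:
Exterior angle = 180 - 83 = 97 degrees.

97 degrees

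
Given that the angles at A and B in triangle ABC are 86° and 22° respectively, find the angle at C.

Let angle C = x. Then 86 + 22 + x = 180.
x = 180 - 108 = 72 degrees.

72 degrees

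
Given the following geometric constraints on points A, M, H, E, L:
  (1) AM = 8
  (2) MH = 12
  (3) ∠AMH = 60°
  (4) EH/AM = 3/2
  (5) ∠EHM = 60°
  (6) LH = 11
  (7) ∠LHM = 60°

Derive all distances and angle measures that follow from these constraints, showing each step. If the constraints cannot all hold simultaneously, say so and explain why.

The constraints are consistent.

From the given relations:
  EH = 3/2·AM = 3/2·8 = 12

Step 1: From AM = 8, MH = 12, and ∠AMH = 60°, by the law of cosines:
  AH² = AM² + MH² - 2·AM·MH·cos(60°) = 64 + 144 - 96 = 112
  AH = 4·√7

Step 2: From MH = 12, HE = 12, and ∠MHE = 60°, by the law of cosines:
  ME² = MH² + HE² - 2·MH·HE·cos(60°) = 144 + 144 - 144 = 144
  ME = 12

Step 3: From MH = 12, HL = 11, and ∠MHL = 60°, by the law of cosines:
  ML² = MH² + HL² - 2·MH·HL·cos(60°) = 144 + 121 - 132 = 133
  ML = √133

Step 4: From AH = 4·√7, AM = 8, HM = 12, by the inverse law of cosines:
  cos(∠HAM) = (AH² + AM² - HM²) / (2·AH·AM)
  ∠HAM = 79.11°

Step 5: From ME = 12, MH = 12, EH = 12, by the inverse law of cosines:
  cos(∠EMH) = (ME² + MH² - EH²) / (2·ME·MH)
  ∠EMH = 60°

Step 6: From MH = 12, ML = √133, HL = 11, by the inverse law of cosines:
  cos(∠HML) = (MH² + ML² - HL²) / (2·MH·ML)
  ∠HML = 55.69°

Step 7: From HA = 4·√7, HM = 12, AM = 8, by the inverse law of cosines:
  cos(∠AHM) = (HA² + HM² - AM²) / (2·HA·HM)
  ∠AHM = 40.89°

Step 8: From EH = 12, EM = 12, HM = 12, by the inverse law of cosines:
  cos(∠HEM) = (EH² + EM² - HM²) / (2·EH·EM)
  ∠HEM = 60°

Step 9: From LH = 11, LM = √133, HM = 12, by the inverse law of cosines:
  cos(∠HLM) = (LH² + LM² - HM²) / (2·LH·LM)
  ∠HLM = 64.31°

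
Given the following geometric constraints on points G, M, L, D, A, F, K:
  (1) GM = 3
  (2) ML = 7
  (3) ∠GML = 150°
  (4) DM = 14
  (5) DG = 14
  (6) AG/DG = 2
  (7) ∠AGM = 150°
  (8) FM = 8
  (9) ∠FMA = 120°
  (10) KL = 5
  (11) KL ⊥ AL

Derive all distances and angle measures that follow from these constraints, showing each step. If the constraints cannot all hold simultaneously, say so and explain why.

The constraints are consistent.

From the given relations:
  AG = 2·DG = 2·14 = 28

Step 1: From GM = 3, ML = 7, and ∠GML = 150°, by the law of cosines:
  GL² = GM² + ML² - 2·GM·ML·cos(150°) = 9 + 49 + 36.37 = 94.37
  GL ≈ 9.71

Step 2: From MG = 3, GA = 28, and ∠MGA = 150°, by the law of cosines:
  MA² = MG² + GA² - 2·MG·GA·cos(150°) = 9 + 784 + 145.5 = 938.5
  MA ≈ 30.63

Step 3: From GD = 14, GM = 3, DM = 14, by the inverse law of cosines:
  cos(∠DGM) = (GD² + GM² - DM²) / (2·GD·GM)
  ∠DGM = 83.85°

Step 4: From MD = 14, MG = 3, DG = 14, by the inverse law of cosines:
  cos(∠DMG) = (MD² + MG² - DG²) / (2·MD·MG)
  ∠DMG = 83.85°

Step 5: From DG = 14, DM = 14, GM = 3, by the inverse law of cosines:
  cos(∠GDM) = (DG² + DM² - GM²) / (2·DG·DM)
  ∠GDM = 12.3°

Step 6: From AM = 30.63, MF = 8, and ∠AMF = 120°, by the law of cosines:
  AF² = AM² + MF² - 2·AM·MF·cos(120°) = 938.5 + 64 + 245.1 = 1248
  AF ≈ 35.32

Step 7: From GL = 9.71, GM = 3, LM = 7, by the inverse law of cosines:
  cos(∠LGM) = (GL² + GM² - LM²) / (2·GL·GM)
  ∠LGM = 21.12°

Step 8: From MA = 30.63, MG = 3, AG = 28, by the inverse law of cosines:
  cos(∠AMG) = (MA² + MG² - AG²) / (2·MA·MG)
  ∠AMG = 27.19°

Step 9: From LG = 9.71, LM = 7, GM = 3, by the inverse law of cosines:
  cos(∠GLM) = (LG² + LM² - GM²) / (2·LG·LM)
  ∠GLM = 8.88°

Step 10: From AG = 28, AM = 30.63, GM = 3, by the inverse law of cosines:
  cos(∠GAM) = (AG² + AM² - GM²) / (2·AG·AM)
  ∠GAM = 2.81°

Step 11: From AF = 35.32, AM = 30.63, FM = 8, by the inverse law of cosines:
  cos(∠FAM) = (AF² + AM² - FM²) / (2·AF·AM)
  ∠FAM = 11.31°

Step 12: From FA = 35.32, FM = 8, AM = 30.63, by the inverse law of cosines:
  cos(∠AFM) = (FA² + FM² - AM²) / (2·FA·FM)
  ∠AFM = 48.69°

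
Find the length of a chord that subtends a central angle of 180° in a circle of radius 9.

Chord length = 2r sin(θ/2)
= 2 × 9 × sin(180°/2)
= 2 × 9 × sin(90°)
= 18

18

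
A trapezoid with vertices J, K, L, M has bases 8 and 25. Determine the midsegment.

The midsegment (median) of a trapezoid connects the midpoints of the non-parallel sides.
Its length is the average of the two bases: (8 + 25) / 2 = 33/2.

33/2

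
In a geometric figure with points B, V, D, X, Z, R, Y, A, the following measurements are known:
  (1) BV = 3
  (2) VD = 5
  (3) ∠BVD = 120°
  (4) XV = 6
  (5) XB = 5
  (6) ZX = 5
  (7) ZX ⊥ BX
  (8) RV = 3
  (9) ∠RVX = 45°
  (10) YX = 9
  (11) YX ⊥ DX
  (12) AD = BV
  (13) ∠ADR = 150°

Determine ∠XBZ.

Step 1: By the law of cosines on triangle BXZ: BZ² = 5² + 5² − 2·5·5·cos(90°) = 50, so BZ = 5·√2.
Step 2: By the inverse law of cosines on triangle XBZ: cos(∠XBZ) = (5² + (5·√2)² − 5²) / (2·5·5·√2) = 50/70.71 = 0.7071, so ∠XBZ = 45°.

Therefore, the measure of angle ∠XBZ = 45°.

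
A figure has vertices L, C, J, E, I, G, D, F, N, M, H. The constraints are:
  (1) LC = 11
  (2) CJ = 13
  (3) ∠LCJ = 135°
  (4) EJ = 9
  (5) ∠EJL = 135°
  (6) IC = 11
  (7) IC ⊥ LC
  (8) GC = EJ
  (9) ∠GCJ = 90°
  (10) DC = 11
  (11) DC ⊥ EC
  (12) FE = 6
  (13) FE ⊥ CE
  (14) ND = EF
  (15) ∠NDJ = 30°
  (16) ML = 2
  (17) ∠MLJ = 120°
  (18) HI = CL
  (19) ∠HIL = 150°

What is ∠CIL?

Step 1: By the law of cosines on triangle ICL: IL² = 11² + 11² − 2·11·11·cos(90°) = 242, so IL = 11·√2.
Step 2: By the inverse law of cosines on triangle CIL: cos(∠CIL) = (11² + (11·√2)² − 11²) / (2·11·11·√2) = 242/342.24 = 0.7071, so ∠CIL = 45°.

Therefore, the measure of angle ∠CIL = 45°.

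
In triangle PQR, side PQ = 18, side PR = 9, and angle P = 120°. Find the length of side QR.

Law of cosines: QR^2 = 18^2 + 9^2 - 2(18)(9)cos(120°) = 567, so QR = 9*sqrt(7).

9*sqrt(7)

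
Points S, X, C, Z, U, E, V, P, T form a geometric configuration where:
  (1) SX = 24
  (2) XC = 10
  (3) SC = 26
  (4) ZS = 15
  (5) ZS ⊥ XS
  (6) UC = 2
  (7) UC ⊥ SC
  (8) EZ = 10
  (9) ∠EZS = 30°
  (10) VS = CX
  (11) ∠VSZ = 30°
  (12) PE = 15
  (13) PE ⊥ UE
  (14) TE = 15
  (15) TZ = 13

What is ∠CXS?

Step 1: By the inverse law of cosines on triangle CXS: cos(∠CXS) = (10² + 24² − 26²) / (2·10·24) = 0/480 = 0, so ∠CXS = 90°.

Therefore, the measure of angle ∠CXS = 90°.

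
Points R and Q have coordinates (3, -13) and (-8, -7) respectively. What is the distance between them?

d = sqrt((-11)^2 + (6)^2) = sqrt(157)

sqrt(157)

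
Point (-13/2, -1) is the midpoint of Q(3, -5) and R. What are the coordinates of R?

Using the midpoint formula: M = ((x1 + x2)/2, (y1 + y2)/2)
We know M = (-13/2, -1) and Q = (3, -5)
For x: -13/2 = (3 + x2)/2, so x2 = 2*-13/2 - 3 = -16
For y: -1 = (-5 + y2)/2, so y2 = 2*-1 - -5 = 3
R = (-16, 3)

(-16, 3)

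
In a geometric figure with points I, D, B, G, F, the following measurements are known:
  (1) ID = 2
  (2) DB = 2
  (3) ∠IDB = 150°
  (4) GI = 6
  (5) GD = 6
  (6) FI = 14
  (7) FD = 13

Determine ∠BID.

Step 1: By the law of cosines on triangle IDB: IB² = 2² + 2² − 2·2·2·cos(150°) = 14.93, so IB ≈ 3.86.
Step 2: By the inverse law of cosines on triangle BID: cos(∠BID) = (3.86² + 2² − 2²) / (2·3.86·2) = 14.93/15.45 = 0.9659, so ∠BID = 15°.

Therefore, the measure of angle ∠BID = 15°.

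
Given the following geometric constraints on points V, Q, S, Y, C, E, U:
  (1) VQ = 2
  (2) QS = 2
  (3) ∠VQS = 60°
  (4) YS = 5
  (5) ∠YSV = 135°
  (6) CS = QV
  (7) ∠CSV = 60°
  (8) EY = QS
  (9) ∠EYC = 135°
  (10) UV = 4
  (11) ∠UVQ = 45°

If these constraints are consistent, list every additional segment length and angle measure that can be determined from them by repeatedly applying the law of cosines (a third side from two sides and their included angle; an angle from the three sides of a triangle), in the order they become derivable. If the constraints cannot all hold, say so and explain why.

The constraints are consistent. Derivable facts, in order:
After 1 step:
- QU ≈ 2.95
- VS = 2
After 2 steps:
- VC = 2
- VY ≈ 6.57
- ∠QSV = 60°
- ∠QUV = 28.68°
- ∠QVS = 60°
- ∠UQV = 106.32°
After 3 steps:
- ∠CVS = 60°
- ∠SCV = 60°
- ∠SVY = 32.57°
- ∠SYV = 12.43°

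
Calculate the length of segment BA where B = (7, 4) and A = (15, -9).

d = sqrt((15 - 7)^2 + (-9 - 4)^2)
d = sqrt(8^2 + -13^2)
d = sqrt(64 + 169)
d = sqrt(233)

sqrt(233)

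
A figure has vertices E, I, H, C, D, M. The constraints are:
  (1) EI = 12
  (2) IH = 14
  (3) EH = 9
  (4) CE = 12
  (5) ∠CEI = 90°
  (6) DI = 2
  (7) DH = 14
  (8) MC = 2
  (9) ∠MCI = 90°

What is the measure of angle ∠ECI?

Step 1: By the law of cosines on triangle CEI: CI² = 12² + 12² − 2·12·12·cos(90°) = 288, so CI = 12·√2.
Step 2: By the inverse law of cosines on triangle ECI: cos(∠ECI) = (12² + (12·√2)² − 12²) / (2·12·12·√2) = 288/407.29 = 0.7071, so ∠ECI = 45°.

Therefore, the measure of angle ∠ECI = 45°.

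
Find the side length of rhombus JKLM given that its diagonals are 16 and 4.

The diagonals of a rhombus bisect each other at right angles.
Half-diagonals: 16/2 = 8 and 4/2 = 2
side = sqrt(8^2 + 2^2)
side = sqrt(64 + 4)
side = sqrt(68) = 2*sqrt(17)

2*sqrt(17)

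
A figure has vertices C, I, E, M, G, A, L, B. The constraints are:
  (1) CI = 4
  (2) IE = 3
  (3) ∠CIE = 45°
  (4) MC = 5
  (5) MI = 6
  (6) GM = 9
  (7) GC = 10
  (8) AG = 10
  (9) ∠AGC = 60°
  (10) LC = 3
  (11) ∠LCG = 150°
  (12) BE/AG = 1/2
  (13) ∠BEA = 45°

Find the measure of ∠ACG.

Step 1: By the law of cosines on triangle CGA: CA² = 10² + 10² − 2·10·10·cos(60°) = 100, so CA = 10.
Step 2: By the inverse law of cosines on triangle ACG: cos(∠ACG) = (10² + 10² − 10²) / (2·10·10) = 100/200 = 0.5, so ∠ACG = 60°.

Therefore, the measure of angle ∠ACG = 60°.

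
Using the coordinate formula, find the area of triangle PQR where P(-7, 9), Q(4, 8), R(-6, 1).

The Shoelace formula computes the area from vertex coordinates by summing cross products.
For vertices (-7,9), (4,8), (-6,1):
Signed sum = -7*8 - 4*9 + 4*1 - -6*8 + -6*9 - -7*1
= -92 + 52 + -47 = -87
Area = (1/2)|-87| = 87/2.

87/2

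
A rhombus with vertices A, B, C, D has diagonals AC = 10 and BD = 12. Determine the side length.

In a rhombus, the diagonals bisect each other perpendicularly, creating four congruent right triangles.
Each triangle has legs 5 (half of 10) and 6 (half of 12).
The hypotenuse of each right triangle is a side of the rhombus:
side = sqrt(5^2 + 6^2) = sqrt(61)

sqrt(61)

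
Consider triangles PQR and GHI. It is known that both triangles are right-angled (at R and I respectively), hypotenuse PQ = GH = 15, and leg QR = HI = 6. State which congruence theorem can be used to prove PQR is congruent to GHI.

The given information provides:
both triangles are right-angled (at R and I respectively), hypotenuse PQ = GH = 15, and leg QR = HI = 6
This matches the HL congruence theorem.
The hypotenuse and one leg of two right triangles are equal (Hypotenuse-Leg).

HL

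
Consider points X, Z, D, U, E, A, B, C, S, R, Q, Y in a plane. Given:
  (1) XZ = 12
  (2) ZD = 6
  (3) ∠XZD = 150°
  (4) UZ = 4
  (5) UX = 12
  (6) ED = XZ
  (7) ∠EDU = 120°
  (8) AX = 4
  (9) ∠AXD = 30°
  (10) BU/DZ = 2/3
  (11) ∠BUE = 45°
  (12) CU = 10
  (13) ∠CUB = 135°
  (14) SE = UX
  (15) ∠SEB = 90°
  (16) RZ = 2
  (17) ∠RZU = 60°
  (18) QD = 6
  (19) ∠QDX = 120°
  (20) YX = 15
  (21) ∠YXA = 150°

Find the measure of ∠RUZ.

Step 1: By the law of cosines on triangle UZR: UR² = 4² + 2² − 2·4·2·cos(60°) = 12, so UR = 2·√3.
Step 2: By the inverse law of cosines on triangle RUZ: cos(∠RUZ) = ((2·√3)² + 4² − 2²) / (2·2·√3·4) = 24/27.71 = 0.866, so ∠RUZ = 30°.

Therefore, the measure of angle ∠RUZ = 30°.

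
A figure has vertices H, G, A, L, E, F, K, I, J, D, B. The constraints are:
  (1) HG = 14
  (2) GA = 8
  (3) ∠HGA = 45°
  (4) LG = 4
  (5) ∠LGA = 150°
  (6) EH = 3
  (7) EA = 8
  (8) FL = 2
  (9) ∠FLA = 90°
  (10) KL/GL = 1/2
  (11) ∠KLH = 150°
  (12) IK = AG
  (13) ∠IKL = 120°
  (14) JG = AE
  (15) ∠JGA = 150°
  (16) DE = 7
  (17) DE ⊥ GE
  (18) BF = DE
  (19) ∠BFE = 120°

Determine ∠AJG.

From the given relations: JG = AE = 8.
Step 1: By the law of cosines on triangle JGA: JA² = 8² + 8² − 2·8·8·cos(150°) = 238.85, so JA ≈ 15.45.
Step 2: By the inverse law of cosines on triangle AJG: cos(∠AJG) = (15.45² + 8² − 8²) / (2·15.45·8) = 238.85/247.28 = 0.9659, so ∠AJG = 15°.

Therefore, the measure of angle ∠AJG = 15°.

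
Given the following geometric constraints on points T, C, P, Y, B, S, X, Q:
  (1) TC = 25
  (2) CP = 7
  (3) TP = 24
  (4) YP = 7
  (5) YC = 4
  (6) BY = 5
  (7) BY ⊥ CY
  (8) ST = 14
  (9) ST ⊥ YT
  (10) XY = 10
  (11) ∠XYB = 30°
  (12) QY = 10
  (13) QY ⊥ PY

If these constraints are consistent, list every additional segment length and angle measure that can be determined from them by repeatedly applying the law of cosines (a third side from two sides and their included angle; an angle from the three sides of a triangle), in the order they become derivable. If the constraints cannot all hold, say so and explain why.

The constraints are consistent. Derivable facts, in order:
After 1 step:
- BX ≈ 6.2
- CB = √41
- PQ = √149
- ∠CPT = 90°
- ∠CPY = 33.2°
- ∠CTP = 16.26°
- ∠CYP = 73.4°
- ∠PCT = 73.74°
- ∠PCY = 73.4°
After 2 steps:
- ∠BCY = 51.34°
- ∠BXY = 23.79°
- ∠CBY = 38.66°
- ∠PQY = 34.99°
- ∠QPY = 55.01°
- ∠XBY = 126.21°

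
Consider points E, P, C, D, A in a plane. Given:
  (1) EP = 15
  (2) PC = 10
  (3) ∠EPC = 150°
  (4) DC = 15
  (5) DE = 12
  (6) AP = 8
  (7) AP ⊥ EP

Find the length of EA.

Step 1: By the law of cosines on triangle EPA: EA² = 15² + 8² − 2·15·8·cos(90°) = 289, so EA = 17.

Therefore, the length of EA = 17.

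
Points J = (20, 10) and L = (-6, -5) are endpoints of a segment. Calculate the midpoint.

M = ((x₁ + x₂)/2, (y₁ + y₂)/2)
= ((20 + -6)/2, (10 + -5)/2)
= (14/2, 5/2) = (7, 5/2)

(7, 5/2)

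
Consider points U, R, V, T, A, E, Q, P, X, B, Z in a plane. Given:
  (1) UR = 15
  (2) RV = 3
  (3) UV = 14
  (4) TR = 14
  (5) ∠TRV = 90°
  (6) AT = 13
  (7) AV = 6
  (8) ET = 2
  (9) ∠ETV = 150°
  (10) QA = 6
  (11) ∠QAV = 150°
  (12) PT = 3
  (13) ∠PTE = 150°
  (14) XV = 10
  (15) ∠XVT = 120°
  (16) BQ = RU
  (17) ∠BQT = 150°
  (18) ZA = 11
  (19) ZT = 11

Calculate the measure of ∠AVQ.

Step 1: By the law of cosines on triangle VAQ: VQ² = 6² + 6² − 2·6·6·cos(150°) = 134.35, so VQ ≈ 11.59.
Step 2: By the inverse law of cosines on triangle AVQ: cos(∠AVQ) = (6² + 11.59² − 6²) / (2·6·11.59) = 134.35/139.09 = 0.9659, so ∠AVQ = 15°.

Therefore, the measure of angle ∠AVQ = 15°.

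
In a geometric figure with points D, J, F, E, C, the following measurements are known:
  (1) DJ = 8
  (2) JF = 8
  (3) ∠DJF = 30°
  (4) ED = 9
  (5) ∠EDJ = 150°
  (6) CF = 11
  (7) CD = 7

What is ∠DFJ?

Step 1: By the law of cosines on triangle FJD: FD² = 8² + 8² − 2·8·8·cos(30°) = 17.15, so FD ≈ 4.14.
Step 2: By the inverse law of cosines on triangle DFJ: cos(∠DFJ) = (4.14² + 8² − 8²) / (2·4.14·8) = 17.15/66.26 = 0.2588, so ∠DFJ = 75°.

Therefore, the measure of angle ∠DFJ = 75°.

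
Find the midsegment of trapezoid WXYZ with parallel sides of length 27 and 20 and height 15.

midsegment = (27 + 20) / 2 = 47 / 2 = 47/2

47/2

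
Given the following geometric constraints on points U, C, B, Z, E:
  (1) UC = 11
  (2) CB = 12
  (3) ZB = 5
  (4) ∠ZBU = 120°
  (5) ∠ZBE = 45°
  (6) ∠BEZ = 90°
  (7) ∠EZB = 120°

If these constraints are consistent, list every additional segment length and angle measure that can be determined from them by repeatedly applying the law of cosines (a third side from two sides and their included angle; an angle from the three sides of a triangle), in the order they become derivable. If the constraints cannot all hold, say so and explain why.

These constraints are not satisfiable: (5), (6) and (7) are the three interior angles of triangle ZBE, which must sum to 180°, but 45° + 90° + 120° = 255°. No planar figure meets all of them, so nothing further can be derived.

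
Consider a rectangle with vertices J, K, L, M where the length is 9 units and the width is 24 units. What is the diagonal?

d = sqrt(9^2 + 24^2) = sqrt(657) = 3*sqrt(73)

3*sqrt(73)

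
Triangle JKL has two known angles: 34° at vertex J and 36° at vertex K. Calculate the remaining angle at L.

The interior angles sum to 180°: angle L = 180 - 34 - 36 = 110°.
The triangle is obtuse (angles 34°, 36°, 110°).

110 degrees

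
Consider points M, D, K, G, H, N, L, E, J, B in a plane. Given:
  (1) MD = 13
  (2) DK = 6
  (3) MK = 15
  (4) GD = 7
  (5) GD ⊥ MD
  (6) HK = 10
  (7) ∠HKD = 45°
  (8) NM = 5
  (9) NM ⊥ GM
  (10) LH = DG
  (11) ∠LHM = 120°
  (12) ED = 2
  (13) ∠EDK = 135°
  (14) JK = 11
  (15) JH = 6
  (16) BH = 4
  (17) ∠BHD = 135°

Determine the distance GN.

Step 1: By the law of cosines on triangle GDM: GM² = 7² + 13² − 2·7·13·cos(90°) = 218, so GM ≈ 14.76.
Step 2: By the law of cosines on triangle GMN: GN² = 14.76² + 5² − 2·14.76·5·cos(90°) = 243, so GN = 9·√3.

Therefore, the length of GN = 9·√3.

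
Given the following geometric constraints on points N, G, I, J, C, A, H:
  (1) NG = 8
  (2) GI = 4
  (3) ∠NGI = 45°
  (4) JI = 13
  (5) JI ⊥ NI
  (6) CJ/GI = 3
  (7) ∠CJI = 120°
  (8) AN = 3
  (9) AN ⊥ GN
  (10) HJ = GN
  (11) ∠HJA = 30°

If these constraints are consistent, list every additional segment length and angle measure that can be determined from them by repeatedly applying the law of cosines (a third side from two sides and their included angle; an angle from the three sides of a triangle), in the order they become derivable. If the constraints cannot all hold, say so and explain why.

The constraints are consistent. Derivable facts, in order:
After 1 step:
- GA = √73
- IC ≈ 21.66
- NI ≈ 5.89
After 2 steps:
- NJ ≈ 14.27
- ∠AGN = 20.56°
- ∠CIJ = 28.68°
- ∠GAN = 69.44°
- ∠GIN = 106.32°
- ∠GNI = 28.68°
- ∠ICJ = 31.32°
After 3 steps:
- ∠IJN = 24.39°
- ∠INJ = 65.61°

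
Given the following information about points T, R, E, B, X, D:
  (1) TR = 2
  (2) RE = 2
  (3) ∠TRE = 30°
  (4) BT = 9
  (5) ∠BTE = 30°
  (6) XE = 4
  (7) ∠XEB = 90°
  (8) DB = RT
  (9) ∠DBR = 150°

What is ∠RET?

Step 1: By the law of cosines on triangle ERT: ET² = 2² + 2² − 2·2·2·cos(30°) = 1.07, so ET ≈ 1.04.
Step 2: By the inverse law of cosines on triangle RET: cos(∠RET) = (2² + 1.04² − 2²) / (2·2·1.04) = 1.07/4.14 = 0.2588, so ∠RET = 75°.

Therefore, the measure of angle ∠RET = 75°.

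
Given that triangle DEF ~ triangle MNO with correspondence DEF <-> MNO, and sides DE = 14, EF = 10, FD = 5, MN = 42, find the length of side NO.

Similar triangles have proportional sides. Setting up the proportion:
MN / DE = NO / EF
42 / 14 = NO / 10
NO = 10 * 42 / 14 = 30.

30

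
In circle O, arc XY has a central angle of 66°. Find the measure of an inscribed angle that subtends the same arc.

Inscribed angle = 66° / 2 = 33° (inscribed angle theorem).

33°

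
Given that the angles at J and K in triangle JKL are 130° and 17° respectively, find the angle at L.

The interior angles sum to 180°: angle L = 180 - 130 - 17 = 33°.
The triangle is obtuse (angles 130°, 17°, 33°).

33 degrees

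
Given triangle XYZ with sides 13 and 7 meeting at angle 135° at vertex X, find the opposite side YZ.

When two sides and the included angle are known, the law of cosines gives the third side.
c^2 = a^2 + b^2 - 2ab cos(C) generalizes the Pythagorean theorem to non-right triangles.
Here: YZ^2 = 169 + 49 - 182*(-sqrt(2)/2) = 91*sqrt(2) + 218
YZ = sqrt(91*sqrt(2) + 218)

sqrt(91*sqrt(2) + 218)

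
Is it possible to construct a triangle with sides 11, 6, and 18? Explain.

Check the triangle inequality: 11 + 6 = 17 ≤ 18.
Since the sum of two sides does not exceed the third, no triangle can be formed.

No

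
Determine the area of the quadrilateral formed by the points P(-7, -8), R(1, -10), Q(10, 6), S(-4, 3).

Using the Shoelace formula for a quadrilateral (vertices in order):
Area = (1/2)|sum of (x_i * y_(i+1) - x_(i+1) * y_i)|
Terms: (-7*-10 - 1*-8) = 78, (1*6 - 10*-10) = 106, (10*3 - -4*6) = 54, (-4*-8 - -7*3) = 53
Sum = 291
Area = (1/2)(291) = 291/2

291/2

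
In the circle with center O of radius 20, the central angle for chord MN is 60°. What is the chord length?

Chord = 2(20) sin(30°) = 20

20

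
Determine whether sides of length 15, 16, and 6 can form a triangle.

For three segments to close into a triangle, no single side can be as long as the other two combined.
The longest side is 16, and 6 + 15 = 21 > 16.
A triangle can be formed.

Yes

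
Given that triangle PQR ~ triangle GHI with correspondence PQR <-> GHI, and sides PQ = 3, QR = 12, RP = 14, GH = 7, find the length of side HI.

k = 7/3 = 7/3. HI = 7/3 * 12 = 28.

28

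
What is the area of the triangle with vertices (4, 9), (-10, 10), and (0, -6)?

The Shoelace formula computes the area from vertex coordinates by summing cross products.
For vertices (4,9), (-10,10), (0,-6):
Signed sum = 4*10 - -10*9 + -10*-6 - 0*10 + 0*9 - 4*-6
= 130 + 60 + 24 = 214
Area = (1/2)|214| = 107.

107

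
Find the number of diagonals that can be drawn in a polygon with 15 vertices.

Each of the 15 vertices connects to 12 non-adjacent vertices via diagonals.
Total connections = 15 × 12 = 180, but each diagonal is counted twice.
Number of diagonals = 180 / 2 = 90.

90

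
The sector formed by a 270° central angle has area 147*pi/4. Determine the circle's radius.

The sector covers 270°/360° = 3/4 of the full circle.
Full circle area = 147*pi/4 / 3/4 = 49*pi.
Since full area = πr², we get r² = 49*pi/π = 49, so r = 7.

7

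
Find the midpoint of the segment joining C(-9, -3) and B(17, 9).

The midpoint is the point halfway along the segment.
Move half the horizontal distance: -9 + (17 - -9)/2 = -9 + 26/2 = 4
Move half the vertical distance: -3 + (9 - -3)/2 = -3 + 12/2 = 3
Midpoint = (4, 3)

(4, 3)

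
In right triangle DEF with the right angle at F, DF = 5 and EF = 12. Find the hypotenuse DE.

DE = sqrt(5^2 + 12^2) = sqrt(169) = 13

13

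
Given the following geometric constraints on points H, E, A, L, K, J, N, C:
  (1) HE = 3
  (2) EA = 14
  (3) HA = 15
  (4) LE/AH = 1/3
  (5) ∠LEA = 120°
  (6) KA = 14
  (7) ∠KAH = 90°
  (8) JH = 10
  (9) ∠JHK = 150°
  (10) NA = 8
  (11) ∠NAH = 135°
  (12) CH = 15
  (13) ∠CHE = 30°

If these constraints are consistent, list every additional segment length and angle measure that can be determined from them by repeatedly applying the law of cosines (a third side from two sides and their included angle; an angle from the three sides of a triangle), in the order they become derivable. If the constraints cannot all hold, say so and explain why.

The constraints are consistent. Derivable facts, in order:
After 1 step:
- AL ≈ 17.06
- EC ≈ 12.49
- HK ≈ 20.52
- HN ≈ 21.42
- ∠AEH = 103.77°
- ∠AHE = 65.03°
- ∠EAH = 11.2°
After 2 steps:
- KJ ≈ 29.6
- ∠AHK = 43.03°
- ∠AHN = 15.31°
- ∠AKH = 46.97°
- ∠ALE = 45.3°
- ∠ANH = 29.69°
- ∠CEH = 143.1°
- ∠EAL = 14.7°
- ∠ECH = 6.9°
After 3 steps:
- ∠HJK = 20.28°
- ∠HKJ = 9.72°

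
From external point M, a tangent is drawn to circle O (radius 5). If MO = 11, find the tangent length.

The tangent, radius, and line from the external point to the center form a right triangle.
The right angle is where the tangent meets the radius.
By the Pythagorean theorem: tangent² + 5² = 11²
tangent² = 121 - 25 = 96
tangent = 4*sqrt(6)

4*sqrt(6)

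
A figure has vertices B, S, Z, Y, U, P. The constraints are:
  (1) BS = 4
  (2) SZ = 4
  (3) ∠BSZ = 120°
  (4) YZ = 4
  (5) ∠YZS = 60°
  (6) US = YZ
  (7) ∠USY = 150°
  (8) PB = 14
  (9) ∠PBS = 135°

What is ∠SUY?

From the given relations: US = YZ = 4.
Step 1: By the law of cosines on triangle SZY: SY² = 4² + 4² − 2·4·4·cos(60°) = 16, so SY = 4.
Step 2: By the law of cosines on triangle USY: UY² = 4² + 4² − 2·4·4·cos(150°) = 59.71, so UY ≈ 7.73.
Step 3: By the inverse law of cosines on triangle SUY: cos(∠SUY) = (4² + 7.73² − 4²) / (2·4·7.73) = 59.71/61.82 = 0.9659, so ∠SUY = 15°.

Therefore, the measure of angle ∠SUY = 15°.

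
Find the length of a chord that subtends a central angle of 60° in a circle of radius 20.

Chord = 2(20) sin(30°) = 20

20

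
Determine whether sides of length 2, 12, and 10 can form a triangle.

The longest side is 12. The other two sides sum to 2 + 10 = 12.
Since 12 ≤ 12, the two shorter sides cannot reach around to close the triangle.

No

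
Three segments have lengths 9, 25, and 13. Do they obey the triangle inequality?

Check the triangle inequality: 9 + 13 = 22 ≤ 25.
Since the sum of two sides does not exceed the third, no triangle can be formed.

No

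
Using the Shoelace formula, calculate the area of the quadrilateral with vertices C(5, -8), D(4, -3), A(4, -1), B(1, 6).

Shoelace: sum of cross terms = 12, Area = (1/2)|12| = 6

6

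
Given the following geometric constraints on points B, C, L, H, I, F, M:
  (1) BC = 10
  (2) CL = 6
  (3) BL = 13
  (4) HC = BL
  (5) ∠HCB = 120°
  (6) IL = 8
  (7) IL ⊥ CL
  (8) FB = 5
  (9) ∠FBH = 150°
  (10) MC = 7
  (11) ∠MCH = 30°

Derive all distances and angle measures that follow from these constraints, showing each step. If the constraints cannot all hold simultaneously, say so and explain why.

The constraints are consistent.

From the given relations:
  HC = BL = 13

Step 1: From BC = 10, CH = 13, and ∠BCH = 120°, by the law of cosines:
  BH² = BC² + CH² - 2·BC·CH·cos(120°) = 100 + 169 + 130 = 399
  BH ≈ 19.97

Step 2: From CL = 6, LI = 8, and ∠CLI = 90°, by the law of cosines:
  CI² = CL² + LI² - 2·CL·LI·cos(90°) = 36 + 64 - 0 = 100
  CI = 10

Step 3: From HC = 13, CM = 7, and ∠HCM = 30°, by the law of cosines:
  HM² = HC² + CM² - 2·HC·CM·cos(30°) = 169 + 49 - 157.6 = 60.38
  HM ≈ 7.77

Step 4: From BC = 10, BL = 13, CL = 6, by the inverse law of cosines:
  cos(∠CBL) = (BC² + BL² - CL²) / (2·BC·BL)
  ∠CBL = 26.34°

Step 5: From CB = 10, CL = 6, BL = 13, by the inverse law of cosines:
  cos(∠BCL) = (CB² + CL² - BL²) / (2·CB·CL)
  ∠BCL = 105.96°

Step 6: From LB = 13, LC = 6, BC = 10, by the inverse law of cosines:
  cos(∠BLC) = (LB² + LC² - BC²) / (2·LB·LC)
  ∠BLC = 47.7°

Step 7: From HB = 19.97, BF = 5, and ∠HBF = 150°, by the law of cosines:
  HF² = HB² + BF² - 2·HB·BF·cos(150°) = 399 + 25 + 173 = 597
  HF ≈ 24.43

Step 8: From BC = 10, BH = 19.97, CH = 13, by the inverse law of cosines:
  cos(∠CBH) = (BC² + BH² - CH²) / (2·BC·BH)
  ∠CBH = 34.31°

Step 9: From CI = 10, CL = 6, IL = 8, by the inverse law of cosines:
  cos(∠ICL) = (CI² + CL² - IL²) / (2·CI·CL)
  ∠ICL = 53.13°

Step 10: From HB = 19.97, HC = 13, BC = 10, by the inverse law of cosines:
  cos(∠BHC) = (HB² + HC² - BC²) / (2·HB·HC)
  ∠BHC = 25.69°

Step 11: From HC = 13, HM = 7.77, CM = 7, by the inverse law of cosines:
  cos(∠CHM) = (HC² + HM² - CM²) / (2·HC·HM)
  ∠CHM = 26.77°

Step 12: From IC = 10, IL = 8, CL = 6, by the inverse law of cosines:
  cos(∠CIL) = (IC² + IL² - CL²) / (2·IC·IL)
  ∠CIL = 36.87°

Step 13: From MC = 7, MH = 7.77, CH = 13, by the inverse law of cosines:
  cos(∠CMH) = (MC² + MH² - CH²) / (2·MC·MH)
  ∠CMH = 123.23°

Step 14: From HB = 19.97, HF = 24.43, BF = 5, by the inverse law of cosines:
  cos(∠BHF) = (HB² + HF² - BF²) / (2·HB·HF)
  ∠BHF = 5.87°

Step 15: From FB = 5, FH = 24.43, BH = 19.97, by the inverse law of cosines:
  cos(∠BFH) = (FB² + FH² - BH²) / (2·FB·FH)
  ∠BFH = 24.13°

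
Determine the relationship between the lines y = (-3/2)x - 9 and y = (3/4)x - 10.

Slope of line 1: m1 = -3/2
Slope of line 2: m2 = 3/4
m1 != m2 and m1*m2 = -9/8 != -1. Neither.

Neither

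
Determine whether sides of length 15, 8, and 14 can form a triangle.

Sort the sides: 8, 14, 15.
It suffices to check that the sum of the two smallest exceeds the largest:
8 + 14 = 22 > 15. ✓
Yes, a valid triangle can be formed.

Yes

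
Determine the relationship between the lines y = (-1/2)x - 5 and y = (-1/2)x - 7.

Slope of line 1: m1 = -1/2
Slope of line 2: m2 = -1/2
Since m1 = m2 = -1/2, the lines are parallel.

Parallel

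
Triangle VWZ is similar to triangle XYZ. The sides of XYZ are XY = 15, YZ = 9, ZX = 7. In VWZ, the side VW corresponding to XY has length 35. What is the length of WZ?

Since the triangles are similar, the ratio of corresponding sides is constant.
Scale factor k = VW / XY = 35 / 15 = 7/3
WZ = k * YZ = 7/3 * 9 = 21

21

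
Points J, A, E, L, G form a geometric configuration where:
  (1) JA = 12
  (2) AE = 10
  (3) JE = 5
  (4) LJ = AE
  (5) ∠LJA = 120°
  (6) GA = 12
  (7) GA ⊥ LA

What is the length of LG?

From the given relations: LJ = AE = 10.
Step 1: By the law of cosines on triangle LJA: LA² = 10² + 12² − 2·10·12·cos(120°) = 364, so LA = 2·√91.
Step 2: By the law of cosines on triangle LAG: LG² = (2·√91)² + 12² − 2·2·√91·12·cos(90°) = 508, so LG = 2·√127.

Therefore, the length of LG = 2·√127.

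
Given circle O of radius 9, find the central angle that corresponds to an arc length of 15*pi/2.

Arc length L = 2πr × θ/360, so θ = 360L / (2πr).
θ = 360 × 15*pi/2 / (2π × 9)
θ = 150°
θ = 150°

150°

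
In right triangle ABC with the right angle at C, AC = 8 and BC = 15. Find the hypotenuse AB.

AB = sqrt(8^2 + 15^2) = sqrt(289) = 17

17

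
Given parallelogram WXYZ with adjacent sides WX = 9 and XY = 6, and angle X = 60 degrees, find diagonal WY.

Using the law of cosines:
d^2 = 9^2 + 6^2 - 2(9)(6)cos(60 degrees)
d^2 = 81 + 36 - 108*1/2
d^2 = 63
d = 3*sqrt(7)

3*sqrt(7)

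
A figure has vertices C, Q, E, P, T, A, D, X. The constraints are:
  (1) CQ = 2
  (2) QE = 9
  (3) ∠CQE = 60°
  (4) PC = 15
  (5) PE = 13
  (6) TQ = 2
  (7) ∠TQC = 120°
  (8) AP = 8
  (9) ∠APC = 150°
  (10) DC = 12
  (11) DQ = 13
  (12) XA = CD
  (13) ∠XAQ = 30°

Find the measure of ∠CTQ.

Step 1: By the law of cosines on triangle TQC: TC² = 2² + 2² − 2·2·2·cos(120°) = 12, so TC = 2·√3.
Step 2: By the inverse law of cosines on triangle CTQ: cos(∠CTQ) = ((2·√3)² + 2² − 2²) / (2·2·√3·2) = 12/13.86 = 0.866, so ∠CTQ = 30°.

Therefore, the measure of angle ∠CTQ = 30°.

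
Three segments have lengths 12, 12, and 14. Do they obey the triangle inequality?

Yes.
The triangle inequality requires that the sum of any two sides exceeds the third.
Here 12 + 12 = 24 > 14, so the condition is met.

Yes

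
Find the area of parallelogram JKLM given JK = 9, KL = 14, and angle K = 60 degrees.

Area = a * b * sin(theta)
Area = 9 * 14 * sin(60 degrees)
Area = 126 * sqrt(3)/2
Area = 63*sqrt(3)

63*sqrt(3)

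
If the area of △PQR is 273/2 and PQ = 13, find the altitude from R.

height = 2 * 273/2 / 13 = 21

21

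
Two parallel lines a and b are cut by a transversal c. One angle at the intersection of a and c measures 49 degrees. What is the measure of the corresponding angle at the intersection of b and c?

Corresponding angles are equal: 49 degrees.

49 degrees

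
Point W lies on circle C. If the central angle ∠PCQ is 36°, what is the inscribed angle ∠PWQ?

An inscribed angle intercepts an arc from a point on the circle, while the central angle intercepts the same arc from the center.
The inscribed angle is always half the central angle: 36° / 2 = 18°.

18°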